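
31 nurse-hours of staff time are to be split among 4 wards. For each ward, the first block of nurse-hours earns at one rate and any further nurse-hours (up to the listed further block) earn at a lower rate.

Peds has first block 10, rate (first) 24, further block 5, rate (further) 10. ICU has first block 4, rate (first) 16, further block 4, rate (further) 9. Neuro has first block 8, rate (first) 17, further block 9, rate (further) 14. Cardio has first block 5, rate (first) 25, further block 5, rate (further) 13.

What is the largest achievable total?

Rank every tier by rate: Cardio/T1 25 > Peds/T1 24 > Neuro/T1 17 > ICU/T1 16 > Neuro/T2 14 > Cardio/T2 13 > Peds/T2 10 > ICU/T2 9.
Cardio T1 at 25: fill all 5 ; 26 left.
Fill Peds T1 block (10 at 24) ; 16 left.
Neuro T1 at 17: fill all 8 ; 8 left.
Fill ICU T1 block (4 at 16) ; 4 left.
Neuro/T2: +4 of 9 at 14; pool empty.
Total = 25×5 + 24×10 + 17×8 + 16×4 + 14×4 = 621.

621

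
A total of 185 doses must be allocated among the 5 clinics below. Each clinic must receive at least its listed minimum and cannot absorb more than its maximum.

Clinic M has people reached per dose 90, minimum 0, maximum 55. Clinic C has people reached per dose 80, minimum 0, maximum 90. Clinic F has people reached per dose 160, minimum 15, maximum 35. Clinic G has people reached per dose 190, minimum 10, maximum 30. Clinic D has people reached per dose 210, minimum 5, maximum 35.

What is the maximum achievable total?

26000

Meeting every minimum uses 0+0+15+10+5 = 30 doses, leaving 155.
Rank by people reached per dose: Clinic D 210 > Clinic G 190 > Clinic F 160 > Clinic M 90 > Clinic C 80.
Clinic D: +30 to 35 (cap) → 125 left.
Give Clinic G 20 more to hit its cap of 30 → 105 left.
Clinic F takes 20 more to reach its cap of 35 → 85 left.
Clinic M: +55 to 55 (cap) → 30 left.
Only 30 left; Clinic C takes them to reach 30.
Total = 90×55 + 80×30 + 160×35 + 190×30 + 210×35 = 26000.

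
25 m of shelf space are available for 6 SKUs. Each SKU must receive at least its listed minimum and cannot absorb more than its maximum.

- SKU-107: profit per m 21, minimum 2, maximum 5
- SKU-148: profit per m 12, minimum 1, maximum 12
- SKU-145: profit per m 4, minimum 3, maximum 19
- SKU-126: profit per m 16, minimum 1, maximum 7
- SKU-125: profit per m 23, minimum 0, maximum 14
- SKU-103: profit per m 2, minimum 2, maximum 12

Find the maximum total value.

Meeting every minimum uses 2+1+3+1+0+2 = 9 m, leaving 16.
Order the SKUs by profit per m: SKU-125 23 > SKU-107 21 > SKU-126 16 > SKU-148 12 > SKU-145 4 > SKU-103 2.
SKU-125 takes 14 more to reach its cap of 14 → 2 left.
SKU-107: +2 (room for 3) → 4. Pool exhausted.
Total = 21×4 + 12×1 + 4×3 + 16×1 + 23×14 + 2×2 = 450.

450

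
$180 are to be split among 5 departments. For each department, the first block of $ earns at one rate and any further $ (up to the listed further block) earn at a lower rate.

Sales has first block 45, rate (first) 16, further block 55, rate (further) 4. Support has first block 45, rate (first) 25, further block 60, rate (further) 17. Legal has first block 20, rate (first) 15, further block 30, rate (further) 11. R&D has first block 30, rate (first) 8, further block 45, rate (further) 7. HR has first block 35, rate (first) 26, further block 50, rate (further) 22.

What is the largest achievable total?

Treat each block as its own option and order by rate: HR/T1 26 > Support/T1 25 > HR/T2 22 > Support/T2 17 > Sales/T1 16 > Legal/T1 15 > Legal/T2 11 > R&D/T1 8 > R&D/T2 7 > Sales/T2 4.
HR/T1 (26): +35 ; 145 left.
Fill Support T1 block (45 at 25) ; 100 left.
Fill HR T2 block (50 at 22) ; 50 left.
Support T2 at 17: only 50 left, fill 50.
Total = 26×35 + 25×45 + 22×50 + 17×50 = 3985.

3985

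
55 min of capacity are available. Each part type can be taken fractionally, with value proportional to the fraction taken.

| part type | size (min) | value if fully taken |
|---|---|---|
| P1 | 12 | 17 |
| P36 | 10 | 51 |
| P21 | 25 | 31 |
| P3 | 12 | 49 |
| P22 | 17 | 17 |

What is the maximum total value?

Rank by value-to-size ratio: P36 51/10≈5.1, P3 49/12≈4.08, P1 17/12≈1.42, P21 31/25≈1.24, P22 17/17≈1.
Take all of P36 (10 min, value 51) → 45 min left.
All 12 min of P3 fit (value 49) → 33 remain.
Take all of P1 (12 min, value 17) → 21 min left.
Only 21 min remain; take 21/25 of P21 for value 31×21/25 = 26.04.
Total value = 143.04.

143.04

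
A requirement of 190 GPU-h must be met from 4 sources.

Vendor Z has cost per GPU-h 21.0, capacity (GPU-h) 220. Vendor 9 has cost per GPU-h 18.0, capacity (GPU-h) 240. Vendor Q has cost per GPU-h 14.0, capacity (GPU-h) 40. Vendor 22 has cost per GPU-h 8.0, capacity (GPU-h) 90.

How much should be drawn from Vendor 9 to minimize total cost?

Fill from the cheapest source first.
Vendor 22 at 8.0: take all 90 GPU-h ; 100 still needed.
Vendor Q at 14.0: take all 40 GPU-h ; 60 still needed.
Vendor 9 at 18.0: take 60 of its 240 ; requirement met.
Vendor Z: unused.

60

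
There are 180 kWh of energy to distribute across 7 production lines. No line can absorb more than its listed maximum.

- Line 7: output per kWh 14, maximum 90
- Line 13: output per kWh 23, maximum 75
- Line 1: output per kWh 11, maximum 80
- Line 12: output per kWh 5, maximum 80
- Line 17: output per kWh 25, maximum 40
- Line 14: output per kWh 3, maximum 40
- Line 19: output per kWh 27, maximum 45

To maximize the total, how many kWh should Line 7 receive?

20

Rank by output per kWh: Line 19 27 > Line 17 25 > Line 13 23 > Line 7 14 > Line 1 11 > Line 12 5 > Line 14 3.
Give Line 19 45 to hit its cap of 45 — 135 left.
Give Line 17 40 to hit its cap of 40 — 95 left.
Give Line 13 75 to hit its cap of 75 — 20 left.
Line 7: +20 (room for 90) → 20. Pool exhausted.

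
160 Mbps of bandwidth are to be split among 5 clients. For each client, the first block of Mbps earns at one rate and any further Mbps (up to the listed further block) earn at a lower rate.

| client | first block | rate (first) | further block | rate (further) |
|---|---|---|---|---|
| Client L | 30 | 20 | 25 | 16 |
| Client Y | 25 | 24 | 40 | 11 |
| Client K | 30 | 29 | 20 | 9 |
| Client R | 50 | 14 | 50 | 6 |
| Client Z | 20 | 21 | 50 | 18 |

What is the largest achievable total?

3470

Rank every tier by rate: Client K/T1 29 > Client Y/T1 24 > Client Z/T1 21 > Client L/T1 20 > Client Z/T2 18 > Client L/T2 16 > Client R/T1 14 > Client Y/T2 11 > Client K/T2 9 > Client R/T2 6.
Client K/T1 (29): +30 — 130 left.
Client Y T1 at 24: fill all 25 — 105 left.
Fill Client Z T1 block (20 at 21) — 85 left.
Fill Client L T1 block (30 at 20) — 55 left.
Client Z T2 at 18: fill all 50 — 5 left.
5 remain; put them into Client L T2 at 16.
Total = 29×30 + 24×25 + 21×20 + 20×30 + 18×50 + 16×5 = 3470.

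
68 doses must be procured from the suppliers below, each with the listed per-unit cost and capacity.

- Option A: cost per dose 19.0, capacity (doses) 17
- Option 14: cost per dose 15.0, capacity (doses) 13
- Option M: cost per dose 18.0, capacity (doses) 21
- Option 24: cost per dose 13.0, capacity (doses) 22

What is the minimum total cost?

Fill from the cheapest supplier first.
Option 24 (13.0): use full 22 ; 46 doses to go.
Option 14 at 15.0: take all 13 doses ; 33 still needed.
Option M at 18.0: take all 21 doses ; 12 still needed.
Take 12 from Option A at 19.0 to finish.
Cost = 22×13.0 + 13×15.0 + 21×18.0 + 12×19.0 = 1087.

1087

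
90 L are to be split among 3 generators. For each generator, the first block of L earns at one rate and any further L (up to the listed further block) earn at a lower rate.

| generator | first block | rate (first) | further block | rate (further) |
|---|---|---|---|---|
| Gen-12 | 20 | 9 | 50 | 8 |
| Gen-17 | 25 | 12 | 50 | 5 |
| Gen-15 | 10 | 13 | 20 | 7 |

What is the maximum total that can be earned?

890

Treat each block as its own option and order by rate: Gen-15/T1 13 > Gen-17/T1 12 > Gen-12/T1 9 > Gen-12/T2 8 > Gen-15/T2 7 > Gen-17/T2 5.
Gen-15/T1 (13): +10 ; 80 left.
Gen-17/T1 (12): +25 ; 55 left.
Fill Gen-12 T1 block (20 at 9) ; 35 left.
Gen-12/T2: +35 of 50 at 8; pool empty.
Total = 13×10 + 12×25 + 9×20 + 8×35 = 890.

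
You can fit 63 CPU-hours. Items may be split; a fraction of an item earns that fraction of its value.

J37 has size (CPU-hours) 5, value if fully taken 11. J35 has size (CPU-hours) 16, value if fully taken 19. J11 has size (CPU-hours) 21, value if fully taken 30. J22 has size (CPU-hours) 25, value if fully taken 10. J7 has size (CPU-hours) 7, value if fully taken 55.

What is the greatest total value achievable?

Rank by value-to-size ratio: J7 55/7≈7.86, J37 11/5≈2.2, J11 30/21≈1.43, J35 19/16≈1.19, J22 10/25≈0.4.
Take all of J7 (7 CPU-hours, value 55) ; 56 CPU-hours left.
Take all of J37 (5 CPU-hours, value 11) ; 51 CPU-hours left.
All 21 CPU-hours of J11 fit (value 30) ; 30 remain.
Take all of J35 (16 CPU-hours, value 19) ; 14 CPU-hours left.
Only 14 CPU-hours remain; take 14/25 of J22 for value 10×14/25 = 5.6.
Total value = 120.6.

120.6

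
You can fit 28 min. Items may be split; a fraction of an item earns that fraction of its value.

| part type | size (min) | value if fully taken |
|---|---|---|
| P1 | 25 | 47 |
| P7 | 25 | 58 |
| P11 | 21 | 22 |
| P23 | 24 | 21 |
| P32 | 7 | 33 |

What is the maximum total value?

81.72

Best value per unit of size first: P32 33/7≈4.71, P7 58/25≈2.32, P1 47/25≈1.88, P11 22/21≈1.05, P23 21/24≈0.875.
All 7 min of P32 fit (value 33) ; 21 remain.
Fill the last 21 min with part of P7: 21/25 of it earns 48.72.
Total value = 81.72.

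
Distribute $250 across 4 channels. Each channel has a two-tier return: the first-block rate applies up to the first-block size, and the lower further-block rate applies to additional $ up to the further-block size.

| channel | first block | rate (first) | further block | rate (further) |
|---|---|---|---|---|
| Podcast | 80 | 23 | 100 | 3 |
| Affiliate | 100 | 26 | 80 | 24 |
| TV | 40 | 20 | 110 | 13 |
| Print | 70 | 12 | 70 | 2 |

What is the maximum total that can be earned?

6130

Order all 8 blocks by rate: Affiliate/first 26 > Affiliate/second 24 > Podcast/first 23 > TV/first 20 > TV/second 13 > Print/first 12 > Podcast/second 3 > Print/second 2.
Affiliate first at 26: fill all 100 — 150 left.
Affiliate second at 24: fill all 80 — 70 left.
Podcast/first: +70 of 80 at 23; pool empty.
Total = 26×100 + 24×80 + 23×70 = 6130.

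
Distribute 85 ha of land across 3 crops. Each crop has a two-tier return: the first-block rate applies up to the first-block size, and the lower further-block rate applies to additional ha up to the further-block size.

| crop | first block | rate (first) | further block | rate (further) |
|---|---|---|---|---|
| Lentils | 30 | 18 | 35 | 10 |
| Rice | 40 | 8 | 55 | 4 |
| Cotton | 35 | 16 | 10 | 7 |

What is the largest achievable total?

1300

Order all 6 blocks by rate: Lentils/tier1 18 > Cotton/tier1 16 > Lentils/tier2 10 > Rice/tier1 8 > Cotton/tier2 7 > Rice/tier2 4.
Fill Lentils tier1 block (30 at 18) — 55 left.
Cotton tier1 at 16: fill all 35 — 20 left.
Lentils/tier2: +20 of 35 at 10; pool empty.
Total = 18×30 + 16×35 + 10×20 = 1300.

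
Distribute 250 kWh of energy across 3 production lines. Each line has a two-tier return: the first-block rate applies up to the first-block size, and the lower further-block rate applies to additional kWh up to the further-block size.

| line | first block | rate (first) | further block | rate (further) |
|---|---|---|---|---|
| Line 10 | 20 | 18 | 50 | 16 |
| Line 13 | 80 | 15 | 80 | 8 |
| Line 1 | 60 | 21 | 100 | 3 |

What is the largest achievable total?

Rank every tier by rate: Line 1/T1 21 > Line 10/T1 18 > Line 10/T2 16 > Line 13/T1 15 > Line 13/T2 8 > Line 1/T2 3.
Line 1/T1 (21): +60 → 190 left.
Fill Line 10 T1 block (20 at 18) → 170 left.
Line 10/T2 (16): +50 → 120 left.
Fill Line 13 T1 block (80 at 15) → 40 left.
40 remain; put them into Line 13 T2 at 8.
Total = 21×60 + 18×20 + 16×50 + 15×80 + 8×40 = 3940.

3940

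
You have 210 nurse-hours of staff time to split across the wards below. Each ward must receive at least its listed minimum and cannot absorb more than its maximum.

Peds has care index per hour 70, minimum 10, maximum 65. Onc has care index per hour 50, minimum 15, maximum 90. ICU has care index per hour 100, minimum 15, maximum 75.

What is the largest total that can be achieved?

15550

Meeting every minimum uses 10+15+15 = 40 nurse-hours, leaving 170.
Highest care index per hour first: ICU 100 > Peds 70 > Onc 50.
ICU takes 60 more to reach its cap of 75 — 110 left.
Peds: +55 to 65 (cap) — 55 left.
Onc: +55 (room for 75) → 70. Pool exhausted.
Total = 70×65 + 50×70 + 100×75 = 15550.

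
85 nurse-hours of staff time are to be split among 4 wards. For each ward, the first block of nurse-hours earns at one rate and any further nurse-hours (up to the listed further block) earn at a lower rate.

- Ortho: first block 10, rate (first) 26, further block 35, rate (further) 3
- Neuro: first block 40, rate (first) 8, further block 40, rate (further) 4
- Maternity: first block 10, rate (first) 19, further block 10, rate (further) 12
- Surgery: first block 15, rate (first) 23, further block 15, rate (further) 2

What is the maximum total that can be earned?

Order all 8 blocks by rate: Ortho/T1 26 > Surgery/T1 23 > Maternity/T1 19 > Maternity/T2 12 > Neuro/T1 8 > Neuro/T2 4 > Ortho/T2 3 > Surgery/T2 2.
Ortho/T1 (26): +10 ; 75 left.
Surgery/T1 (23): +15 ; 60 left.
Fill Maternity T1 block (10 at 19) ; 50 left.
Maternity T2 at 12: fill all 10 ; 40 left.
Neuro/T1 (8): +40 ; 0 left.
Total = 26×10 + 23×15 + 19×10 + 12×10 + 8×40 = 1235.

1235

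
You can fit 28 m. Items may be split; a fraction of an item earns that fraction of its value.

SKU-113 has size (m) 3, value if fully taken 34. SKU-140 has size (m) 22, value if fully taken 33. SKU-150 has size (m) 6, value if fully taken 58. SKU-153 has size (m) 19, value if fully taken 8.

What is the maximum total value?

Sort by value density: SKU-113 34/3≈11.3, SKU-150 58/6≈9.67, SKU-140 33/22≈1.5, SKU-153 8/19≈0.421.
All 3 m of SKU-113 fit (value 34) → 25 remain.
All 6 m of SKU-150 fit (value 58) → 19 remain.
Fill the last 19 m with part of SKU-140: 19/22 of it earns 28.5.
Total value = 120.5.

120.5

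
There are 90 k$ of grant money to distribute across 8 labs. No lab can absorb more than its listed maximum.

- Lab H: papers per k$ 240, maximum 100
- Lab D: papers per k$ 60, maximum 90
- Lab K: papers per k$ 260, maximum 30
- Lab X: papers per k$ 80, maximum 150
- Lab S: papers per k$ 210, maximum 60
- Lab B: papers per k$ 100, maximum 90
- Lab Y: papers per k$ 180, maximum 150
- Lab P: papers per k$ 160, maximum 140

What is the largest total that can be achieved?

Rank by papers per k$: Lab K 260 > Lab H 240 > Lab S 210 > Lab Y 180 > Lab P 160 > Lab B 100 > Lab X 80 > Lab D 60.
Lab K takes 30 to reach its cap of 30 → 60 left.
Lab H has room for 100 but only 60 remain, so it gets 60.
Total = 240×60 + 260×30 = 22200.

22200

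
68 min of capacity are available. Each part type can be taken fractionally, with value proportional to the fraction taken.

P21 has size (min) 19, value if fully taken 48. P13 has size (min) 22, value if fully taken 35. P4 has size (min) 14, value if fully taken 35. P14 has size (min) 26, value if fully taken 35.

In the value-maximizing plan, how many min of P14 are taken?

13

Rank by value-to-size ratio: P21 48/19≈2.53, P4 35/14≈2.5, P13 35/22≈1.59, P14 35/26≈1.35.
P21: take in full, 19 min for value 48 — 49 left.
All 14 min of P4 fit (value 35) — 35 remain.
P13: take in full, 22 min for value 35 — 13 left.
13 min left: a 13/26 share of P14 gives 35×13/26 = 17.5.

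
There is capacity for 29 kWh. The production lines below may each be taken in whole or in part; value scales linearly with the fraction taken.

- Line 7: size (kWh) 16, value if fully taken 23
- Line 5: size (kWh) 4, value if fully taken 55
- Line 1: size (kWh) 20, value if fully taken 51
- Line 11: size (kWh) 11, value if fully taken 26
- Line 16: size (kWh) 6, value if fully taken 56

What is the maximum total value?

Sort by value density: Line 5 55/4≈13.8, Line 16 56/6≈9.33, Line 1 51/20≈2.55, Line 11 26/11≈2.36, Line 7 23/16≈1.44.
Line 5: take in full, 4 kWh for value 55 — 25 left.
Line 16: take in full, 6 kWh for value 56 — 19 left.
Only 19 kWh remain; take 19/20 of Line 1 for value 51×19/20 = 48.45.
Total value = 159.45.

159.45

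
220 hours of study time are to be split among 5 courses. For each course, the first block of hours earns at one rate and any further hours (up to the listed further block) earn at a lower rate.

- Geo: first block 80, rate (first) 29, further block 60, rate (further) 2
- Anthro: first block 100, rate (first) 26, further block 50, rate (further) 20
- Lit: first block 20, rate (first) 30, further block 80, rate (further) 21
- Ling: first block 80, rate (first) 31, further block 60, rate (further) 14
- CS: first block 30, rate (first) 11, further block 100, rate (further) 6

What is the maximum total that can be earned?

6440

Order all 10 blocks by rate: Ling/T1 31 > Lit/T1 30 > Geo/T1 29 > Anthro/T1 26 > Lit/T2 21 > Anthro/T2 20 > Ling/T2 14 > CS/T1 11 > CS/T2 6 > Geo/T2 2.
Fill Ling T1 block (80 at 31) ; 140 left.
Lit/T1 (30): +20 ; 120 left.
Geo/T1 (29): +80 ; 40 left.
Anthro T1 at 26: only 40 left, fill 40.
Total = 31×80 + 30×20 + 29×80 + 26×40 = 6440.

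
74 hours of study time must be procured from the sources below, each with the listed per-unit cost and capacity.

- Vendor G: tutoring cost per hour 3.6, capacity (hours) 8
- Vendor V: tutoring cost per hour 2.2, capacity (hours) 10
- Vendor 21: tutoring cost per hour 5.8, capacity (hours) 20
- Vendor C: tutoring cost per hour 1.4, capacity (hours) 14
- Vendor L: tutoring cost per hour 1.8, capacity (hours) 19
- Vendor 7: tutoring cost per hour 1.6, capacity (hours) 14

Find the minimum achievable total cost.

Fill from the cheapest source first.
Vendor C at 1.4: take all 14 hours → 60 still needed.
Vendor 7 (1.6): use full 14 → 46 hours to go.
Vendor L at 1.8: take all 19 hours → 27 still needed.
Vendor V (2.2): use full 10 → 17 hours to go.
Take 8 from Vendor G at 3.6 → need 9 more.
Vendor 21 (5.8): take the remaining 9 → done.
Cost = 14×1.4 + 14×1.6 + 19×1.8 + 10×2.2 + 8×3.6 + 9×5.8 = 179.2.

179.2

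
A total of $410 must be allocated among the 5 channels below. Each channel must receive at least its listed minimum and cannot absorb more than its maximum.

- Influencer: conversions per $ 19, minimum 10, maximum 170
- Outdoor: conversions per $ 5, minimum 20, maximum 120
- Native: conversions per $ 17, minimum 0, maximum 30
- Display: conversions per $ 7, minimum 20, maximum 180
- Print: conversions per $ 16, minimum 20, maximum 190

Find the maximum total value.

Meeting every minimum uses 10+20+0+20+20 = 70 $, leaving 340.
Order the channels by conversions per $: Influencer 19 > Native 17 > Print 16 > Display 7 > Outdoor 5.
Influencer: +160 to 170 (cap) — 180 left.
Native takes 30 more to reach its cap of 30 — 150 left.
Only 150 left; Print takes them to reach 170.
Total = 19×170 + 5×20 + 17×30 + 7×20 + 16×170 = 6700.

6700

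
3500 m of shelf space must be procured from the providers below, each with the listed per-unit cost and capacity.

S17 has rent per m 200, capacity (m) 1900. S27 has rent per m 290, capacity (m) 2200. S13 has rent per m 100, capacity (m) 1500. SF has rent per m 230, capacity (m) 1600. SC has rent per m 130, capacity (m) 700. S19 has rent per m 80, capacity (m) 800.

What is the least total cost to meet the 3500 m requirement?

Cheapest first:
S19 (80): use full 800 — 2700 m to go.
S13 (100): use full 1500 — 1200 m to go.
SC at 130: take all 700 m — 500 still needed.
S17 at 200: take 500 of its 1900 — requirement met.
SF, S27: unused.
Cost = 800×80 + 1500×100 + 700×130 + 500×200 = 405000.

405000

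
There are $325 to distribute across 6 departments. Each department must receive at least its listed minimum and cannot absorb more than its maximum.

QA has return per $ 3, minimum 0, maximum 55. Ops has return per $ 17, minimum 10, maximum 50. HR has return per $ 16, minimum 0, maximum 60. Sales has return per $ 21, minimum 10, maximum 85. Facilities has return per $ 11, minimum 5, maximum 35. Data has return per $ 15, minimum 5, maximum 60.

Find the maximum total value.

Meeting every minimum uses 0+10+0+10+5+5 = 30 $, leaving 295.
Rank by return per $: Sales 21 > Ops 17 > HR 16 > Data 15 > Facilities 11 > QA 3.
Give Sales 75 more to hit its cap of 85 ; 220 left.
Give Ops 40 more to hit its cap of 50 ; 180 left.
HR takes 60 more to reach its cap of 60 ; 120 left.
Data: +55 to 60 (cap) ; 65 left.
Facilities: +30 to 35 (cap) ; 35 left.
QA has room for 55 more but only 35 remain, so it gets 35.
Total = 3×35 + 17×50 + 16×60 + 21×85 + 11×35 + 15×60 = 4985.

4985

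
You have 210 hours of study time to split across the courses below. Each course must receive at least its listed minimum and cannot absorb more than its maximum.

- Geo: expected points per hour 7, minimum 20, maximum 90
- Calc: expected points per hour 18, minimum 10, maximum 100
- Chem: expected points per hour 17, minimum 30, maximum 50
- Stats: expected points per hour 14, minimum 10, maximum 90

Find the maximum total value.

Meeting every minimum uses 20+10+30+10 = 70 hours, leaving 140.
Order the courses by expected points per hour: Calc 18 > Chem 17 > Stats 14 > Geo 7.
Give Calc 90 more to hit its cap of 100 → 50 left.
Chem takes 20 more to reach its cap of 50 → 30 left.
Stats has room for 80 more but only 30 remain, so it gets 40.
Total = 7×20 + 18×100 + 17×50 + 14×40 = 3350.

3350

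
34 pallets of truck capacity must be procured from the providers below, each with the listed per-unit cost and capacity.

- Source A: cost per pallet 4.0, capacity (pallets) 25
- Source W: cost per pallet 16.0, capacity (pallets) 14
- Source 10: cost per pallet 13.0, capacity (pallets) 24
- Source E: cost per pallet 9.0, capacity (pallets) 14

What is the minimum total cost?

Fill from the cheapest provider first.
Source A at 4.0: take all 25 pallets — 9 still needed.
Source E (9.0): take the remaining 9 — done.
Source 10, Source W: unused.
Cost = 25×4.0 + 9×9.0 = 181.

181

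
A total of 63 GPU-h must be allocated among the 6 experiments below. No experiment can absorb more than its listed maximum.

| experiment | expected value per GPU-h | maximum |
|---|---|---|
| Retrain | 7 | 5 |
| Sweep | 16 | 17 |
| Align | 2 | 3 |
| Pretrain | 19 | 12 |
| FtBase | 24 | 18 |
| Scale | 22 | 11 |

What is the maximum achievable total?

Order the experiments by expected value per GPU-h: FtBase 24 > Scale 22 > Pretrain 19 > Sweep 16 > Retrain 7 > Align 2.
FtBase takes 18 to reach its cap of 18 ; 45 left.
Scale takes 11 to reach its cap of 11 ; 34 left.
Give Pretrain 12 to hit its cap of 12 ; 22 left.
Sweep takes 17 to reach its cap of 17 ; 5 left.
Retrain: +5 to 5 (cap) ; 0 left.
Total = 7×5 + 16×17 + 19×12 + 24×18 + 22×11 = 1209.

1209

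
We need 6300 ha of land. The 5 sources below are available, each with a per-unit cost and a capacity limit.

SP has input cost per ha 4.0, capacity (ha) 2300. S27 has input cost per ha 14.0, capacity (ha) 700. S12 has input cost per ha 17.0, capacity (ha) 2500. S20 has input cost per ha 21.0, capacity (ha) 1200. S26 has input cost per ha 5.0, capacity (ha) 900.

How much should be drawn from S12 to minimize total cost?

Fill from the cheapest source first.
SP (4.0): use full 2300 — 4000 ha to go.
S26 at 5.0: take all 900 ha — 3100 still needed.
S27 at 14.0: take all 700 ha — 2400 still needed.
S12 at 17.0: take 2400 of its 2500 — requirement met.
S20: unused.

2400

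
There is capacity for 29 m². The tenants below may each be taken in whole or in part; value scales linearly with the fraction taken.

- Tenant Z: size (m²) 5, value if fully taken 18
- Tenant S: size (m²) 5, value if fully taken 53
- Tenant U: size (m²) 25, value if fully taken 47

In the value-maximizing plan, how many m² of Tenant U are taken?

19

Sort by value density: Tenant S 53/5≈10.6, Tenant Z 18/5≈3.6, Tenant U 47/25≈1.88.
Tenant S: take in full, 5 m² for value 53 ; 24 left.
Take all of Tenant Z (5 m², value 18) ; 19 m² left.
19 m² left: a 19/25 share of Tenant U gives 47×19/25 = 35.72.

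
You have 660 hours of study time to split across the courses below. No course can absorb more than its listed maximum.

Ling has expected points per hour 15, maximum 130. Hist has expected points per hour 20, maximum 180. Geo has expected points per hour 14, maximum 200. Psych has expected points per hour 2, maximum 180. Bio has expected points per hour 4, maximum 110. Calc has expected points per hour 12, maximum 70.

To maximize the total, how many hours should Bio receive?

Highest expected points per hour first: Hist 20 > Ling 15 > Geo 14 > Calc 12 > Bio 4 > Psych 2.
Hist: +180 to 180 (cap) ; 480 left.
Give Ling 130 to hit its cap of 130 ; 350 left.
Give Geo 200 to hit its cap of 200 ; 150 left.
Give Calc 70 to hit its cap of 70 ; 80 left.
Only 80 left; Bio takes them to reach 80.

80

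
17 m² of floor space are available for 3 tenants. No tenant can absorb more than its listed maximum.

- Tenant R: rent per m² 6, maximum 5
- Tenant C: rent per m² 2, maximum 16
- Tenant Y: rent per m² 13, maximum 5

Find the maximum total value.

Rank by rent per m²: Tenant Y 13 > Tenant R 6 > Tenant C 2.
Give Tenant Y 5 to hit its cap of 5 — 12 left.
Tenant R takes 5 to reach its cap of 5 — 7 left.
Only 7 left; Tenant C takes them to reach 7.
Total = 6×5 + 2×7 + 13×5 = 109.

109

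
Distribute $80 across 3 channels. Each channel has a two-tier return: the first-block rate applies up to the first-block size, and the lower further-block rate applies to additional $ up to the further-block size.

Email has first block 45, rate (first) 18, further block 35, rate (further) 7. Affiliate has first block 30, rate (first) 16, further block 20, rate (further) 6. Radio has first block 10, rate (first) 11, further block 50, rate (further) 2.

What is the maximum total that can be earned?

1345

Order all 6 blocks by rate: Email/first 18 > Affiliate/first 16 > Radio/first 11 > Email/second 7 > Affiliate/second 6 > Radio/second 2.
Fill Email first block (45 at 18) → 35 left.
Fill Affiliate first block (30 at 16) → 5 left.
5 remain; put them into Radio first at 11.
Total = 18×45 + 16×30 + 11×5 = 1345.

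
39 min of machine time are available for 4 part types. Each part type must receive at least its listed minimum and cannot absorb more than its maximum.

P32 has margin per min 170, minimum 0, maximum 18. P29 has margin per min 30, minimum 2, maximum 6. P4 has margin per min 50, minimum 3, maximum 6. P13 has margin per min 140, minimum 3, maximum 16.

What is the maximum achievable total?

Meeting every minimum uses 0+2+3+3 = 8 min, leaving 31.
Highest margin per min first: P32 170 > P13 140 > P4 50 > P29 30.
P32 takes 18 more to reach its cap of 18 → 13 left.
Give P13 13 more to hit its cap of 16 → 0 left.
Total = 170×18 + 30×2 + 50×3 + 140×16 = 5510.

5510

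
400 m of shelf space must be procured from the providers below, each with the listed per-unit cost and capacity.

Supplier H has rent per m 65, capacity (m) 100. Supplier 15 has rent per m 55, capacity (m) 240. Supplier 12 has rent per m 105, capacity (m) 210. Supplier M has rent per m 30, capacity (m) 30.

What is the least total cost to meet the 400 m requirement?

Use providers in increasing cost order.
Supplier M (30): use full 30 → 370 m to go.
Supplier 15 (55): use full 240 → 130 m to go.
Supplier H (65): use full 100 → 30 m to go.
Take 30 from Supplier 12 at 105 to finish.
Cost = 30×30 + 240×55 + 100×65 + 30×105 = 23750.

23750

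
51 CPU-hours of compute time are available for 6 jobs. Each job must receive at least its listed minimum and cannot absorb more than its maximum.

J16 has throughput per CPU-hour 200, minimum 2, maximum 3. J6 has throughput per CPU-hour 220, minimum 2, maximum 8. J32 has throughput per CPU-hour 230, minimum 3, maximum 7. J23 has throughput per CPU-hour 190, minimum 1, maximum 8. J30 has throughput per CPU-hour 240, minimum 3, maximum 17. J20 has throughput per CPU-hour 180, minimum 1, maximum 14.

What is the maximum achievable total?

11010

Meeting every minimum uses 2+2+3+1+3+1 = 12 CPU-hours, leaving 39.
Order the jobs by throughput per CPU-hour: J30 240 > J32 230 > J6 220 > J16 200 > J23 190 > J20 180.
J30 takes 14 more to reach its cap of 17 — 25 left.
J32: +4 to 7 (cap) — 21 left.
Give J6 6 more to hit its cap of 8 — 15 left.
Give J16 1 more to hit its cap of 3 — 14 left.
Give J23 7 more to hit its cap of 8 — 7 left.
J20 has room for 13 more but only 7 remain, so it gets 8.
Total = 200×3 + 220×8 + 230×7 + 190×8 + 240×17 + 180×8 = 11010.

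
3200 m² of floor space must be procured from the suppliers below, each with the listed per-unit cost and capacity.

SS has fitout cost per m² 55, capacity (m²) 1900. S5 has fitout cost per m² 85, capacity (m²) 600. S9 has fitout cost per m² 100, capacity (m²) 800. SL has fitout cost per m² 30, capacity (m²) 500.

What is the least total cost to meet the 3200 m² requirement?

190500

Use suppliers in increasing cost order.
Take 500 from SL at 30 — need 2700 more.
SS (55): use full 1900 — 800 m² to go.
S5 at 85: take all 600 m² — 200 still needed.
S9 (100): take the remaining 200 — done.
Cost = 500×30 + 1900×55 + 600×85 + 200×100 = 190500.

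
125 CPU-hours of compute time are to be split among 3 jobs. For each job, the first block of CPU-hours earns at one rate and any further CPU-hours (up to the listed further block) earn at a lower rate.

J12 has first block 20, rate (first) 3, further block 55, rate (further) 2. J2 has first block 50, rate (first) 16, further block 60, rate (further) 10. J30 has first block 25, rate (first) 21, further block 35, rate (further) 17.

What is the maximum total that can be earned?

Order all 6 blocks by rate: J30/T1 21 > J30/T2 17 > J2/T1 16 > J2/T2 10 > J12/T1 3 > J12/T2 2.
Fill J30 T1 block (25 at 21) ; 100 left.
J30 T2 at 17: fill all 35 ; 65 left.
Fill J2 T1 block (50 at 16) ; 15 left.
J2/T2: +15 of 60 at 10; pool empty.
Total = 21×25 + 17×35 + 16×50 + 10×15 = 2070.

2070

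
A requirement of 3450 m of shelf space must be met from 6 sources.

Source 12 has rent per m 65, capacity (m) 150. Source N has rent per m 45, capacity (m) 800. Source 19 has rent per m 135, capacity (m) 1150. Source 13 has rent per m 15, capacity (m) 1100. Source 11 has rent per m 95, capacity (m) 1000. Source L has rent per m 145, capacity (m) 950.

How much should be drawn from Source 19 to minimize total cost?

400

Cheapest first:
Source 13 at 15: take all 1100 m — 2350 still needed.
Source N (45): use full 800 — 1550 m to go.
Source 12 at 65: take all 150 m — 1400 still needed.
Source 11 (95): use full 1000 — 400 m to go.
Take 400 from Source 19 at 135 to finish.
Source L: unused.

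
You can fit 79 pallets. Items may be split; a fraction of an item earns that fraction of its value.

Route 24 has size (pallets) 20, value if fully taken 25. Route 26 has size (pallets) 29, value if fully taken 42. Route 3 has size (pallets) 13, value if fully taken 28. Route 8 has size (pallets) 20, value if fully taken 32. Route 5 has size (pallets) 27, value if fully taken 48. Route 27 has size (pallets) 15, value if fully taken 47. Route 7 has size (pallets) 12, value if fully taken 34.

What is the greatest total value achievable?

Sort by value density: Route 27 47/15≈3.13, Route 7 34/12≈2.83, Route 3 28/13≈2.15, Route 5 48/27≈1.78, Route 8 32/20≈1.6, Route 26 42/29≈1.45, Route 24 25/20≈1.25.
Route 27: take in full, 15 pallets for value 47 ; 64 left.
Route 7: take in full, 12 pallets for value 34 ; 52 left.
Route 3: take in full, 13 pallets for value 28 ; 39 left.
All 27 pallets of Route 5 fit (value 48) ; 12 remain.
Fill the last 12 pallets with part of Route 8: 12/20 of it earns 19.2.
Total value = 176.2.

176.2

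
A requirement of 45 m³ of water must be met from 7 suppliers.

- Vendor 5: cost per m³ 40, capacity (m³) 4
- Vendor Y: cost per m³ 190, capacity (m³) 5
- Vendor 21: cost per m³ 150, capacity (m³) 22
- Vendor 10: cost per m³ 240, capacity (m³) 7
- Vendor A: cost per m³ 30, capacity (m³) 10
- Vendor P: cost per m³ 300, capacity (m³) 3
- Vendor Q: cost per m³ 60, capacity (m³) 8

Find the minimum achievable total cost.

4430

Use suppliers in increasing cost order.
Vendor A (30): use full 10 ; 35 m³ to go.
Vendor 5 (40): use full 4 ; 31 m³ to go.
Vendor Q at 60: take all 8 m³ ; 23 still needed.
Take 22 from Vendor 21 at 150 ; need 1 more.
Vendor Y (190): take the remaining 1 ; done.
Vendor 10, Vendor P: unused.
Cost = 10×30 + 4×40 + 8×60 + 22×150 + 1×190 = 4430.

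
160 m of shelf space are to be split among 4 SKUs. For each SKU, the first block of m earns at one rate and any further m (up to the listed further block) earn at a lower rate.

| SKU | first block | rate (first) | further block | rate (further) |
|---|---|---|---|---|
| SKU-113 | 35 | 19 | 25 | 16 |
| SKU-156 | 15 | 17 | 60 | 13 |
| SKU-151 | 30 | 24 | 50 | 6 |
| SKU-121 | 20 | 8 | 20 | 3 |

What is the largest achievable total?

Order all 8 blocks by rate: SKU-151/T1 24 > SKU-113/T1 19 > SKU-156/T1 17 > SKU-113/T2 16 > SKU-156/T2 13 > SKU-121/T1 8 > SKU-151/T2 6 > SKU-121/T2 3.
Fill SKU-151 T1 block (30 at 24) — 130 left.
Fill SKU-113 T1 block (35 at 19) — 95 left.
SKU-156 T1 at 17: fill all 15 — 80 left.
SKU-113 T2 at 16: fill all 25 — 55 left.
SKU-156 T2 at 13: only 55 left, fill 55.
Total = 24×30 + 19×35 + 17×15 + 16×25 + 13×55 = 2755.

2755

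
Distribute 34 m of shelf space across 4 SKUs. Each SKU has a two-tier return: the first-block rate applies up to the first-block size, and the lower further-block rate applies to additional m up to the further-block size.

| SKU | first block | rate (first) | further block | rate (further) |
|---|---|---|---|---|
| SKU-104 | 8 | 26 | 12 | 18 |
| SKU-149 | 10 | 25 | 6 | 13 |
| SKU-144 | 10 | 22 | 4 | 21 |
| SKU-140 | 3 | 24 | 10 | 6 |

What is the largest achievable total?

813

Rank every tier by rate: SKU-104/first 26 > SKU-149/first 25 > SKU-140/first 24 > SKU-144/first 22 > SKU-144/second 21 > SKU-104/second 18 > SKU-149/second 13 > SKU-140/second 6.
Fill SKU-104 first block (8 at 26) ; 26 left.
Fill SKU-149 first block (10 at 25) ; 16 left.
SKU-140 first at 24: fill all 3 ; 13 left.
SKU-144/first (22): +10 ; 3 left.
SKU-144/second: +3 of 4 at 21; pool empty.
Total = 26×8 + 25×10 + 24×3 + 22×10 + 21×3 = 813.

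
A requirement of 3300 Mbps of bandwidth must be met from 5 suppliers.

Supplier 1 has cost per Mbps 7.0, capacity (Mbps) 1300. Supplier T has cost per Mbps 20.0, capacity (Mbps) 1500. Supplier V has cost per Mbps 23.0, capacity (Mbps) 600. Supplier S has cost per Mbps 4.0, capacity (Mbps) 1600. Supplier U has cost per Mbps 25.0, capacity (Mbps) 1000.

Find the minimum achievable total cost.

23500

Use suppliers in increasing cost order.
Supplier S at 4.0: take all 1600 Mbps ; 1700 still needed.
Supplier 1 (7.0): use full 1300 ; 400 Mbps to go.
Supplier T at 20.0: take 400 of its 1500 ; requirement met.
Supplier V, Supplier U: unused.
Cost = 1600×4.0 + 1300×7.0 + 400×20.0 = 23500.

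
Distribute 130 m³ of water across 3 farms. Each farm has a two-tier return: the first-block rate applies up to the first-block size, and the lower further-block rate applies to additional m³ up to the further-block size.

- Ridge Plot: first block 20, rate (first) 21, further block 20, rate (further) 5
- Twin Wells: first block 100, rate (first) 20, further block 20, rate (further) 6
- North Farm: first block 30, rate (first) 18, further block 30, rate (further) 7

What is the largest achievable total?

2600

Rank every tier by rate: Ridge Plot/tier1 21 > Twin Wells/tier1 20 > North Farm/tier1 18 > North Farm/tier2 7 > Twin Wells/tier2 6 > Ridge Plot/tier2 5.
Fill Ridge Plot tier1 block (20 at 21) ; 110 left.
Twin Wells/tier1 (20): +100 ; 10 left.
10 remain; put them into North Farm tier1 at 18.
Total = 21×20 + 20×100 + 18×10 = 2600.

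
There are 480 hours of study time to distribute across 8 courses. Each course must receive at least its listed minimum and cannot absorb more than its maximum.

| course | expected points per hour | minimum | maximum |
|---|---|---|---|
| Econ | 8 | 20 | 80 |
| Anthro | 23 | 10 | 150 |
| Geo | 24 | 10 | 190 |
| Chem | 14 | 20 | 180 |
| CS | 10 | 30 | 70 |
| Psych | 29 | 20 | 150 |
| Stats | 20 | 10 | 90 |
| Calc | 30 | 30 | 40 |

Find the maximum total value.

Meeting every minimum uses 20+10+10+20+30+20+10+30 = 150 hours, leaving 330.
Highest expected points per hour first: Calc 30 > Psych 29 > Geo 24 > Anthro 23 > Stats 20 > Chem 14 > CS 10 > Econ 8.
Calc takes 10 more to reach its cap of 40 → 320 left.
Psych takes 130 more to reach its cap of 150 → 190 left.
Give Geo 180 more to hit its cap of 190 → 10 left.
Anthro: +10 (room for 140) → 20. Pool exhausted.
Total = 8×20 + 23×20 + 24×190 + 14×20 + 10×30 + 29×150 + 20×10 + 30×40 = 11510.

11510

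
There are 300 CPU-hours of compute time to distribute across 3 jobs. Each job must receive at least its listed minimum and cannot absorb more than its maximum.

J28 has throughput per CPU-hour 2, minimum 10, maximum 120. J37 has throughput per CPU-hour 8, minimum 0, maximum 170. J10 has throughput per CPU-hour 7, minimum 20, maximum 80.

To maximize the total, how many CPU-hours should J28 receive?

50

Meeting every minimum uses 10+0+20 = 30 CPU-hours, leaving 270.
Order the jobs by throughput per CPU-hour: J37 8 > J10 7 > J28 2.
J37 takes 170 more to reach its cap of 170 ; 100 left.
J10: +60 to 80 (cap) ; 40 left.
J28 has room for 110 more but only 40 remain, so it gets 50.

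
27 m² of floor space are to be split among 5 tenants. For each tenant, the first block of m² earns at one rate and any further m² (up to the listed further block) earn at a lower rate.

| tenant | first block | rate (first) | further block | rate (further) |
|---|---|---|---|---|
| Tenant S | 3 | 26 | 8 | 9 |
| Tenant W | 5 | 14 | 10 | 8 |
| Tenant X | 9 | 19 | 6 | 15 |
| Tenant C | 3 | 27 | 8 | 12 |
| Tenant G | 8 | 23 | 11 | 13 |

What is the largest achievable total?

574

Treat each block as its own option and order by rate: Tenant C/T1 27 > Tenant S/T1 26 > Tenant G/T1 23 > Tenant X/T1 19 > Tenant X/T2 15 > Tenant W/T1 14 > Tenant G/T2 13 > Tenant C/T2 12 > Tenant S/T2 9 > Tenant W/T2 8.
Fill Tenant C T1 block (3 at 27) → 24 left.
Tenant S T1 at 26: fill all 3 → 21 left.
Fill Tenant G T1 block (8 at 23) → 13 left.
Fill Tenant X T1 block (9 at 19) → 4 left.
4 remain; put them into Tenant X T2 at 15.
Total = 27×3 + 26×3 + 23×8 + 19×9 + 15×4 = 574.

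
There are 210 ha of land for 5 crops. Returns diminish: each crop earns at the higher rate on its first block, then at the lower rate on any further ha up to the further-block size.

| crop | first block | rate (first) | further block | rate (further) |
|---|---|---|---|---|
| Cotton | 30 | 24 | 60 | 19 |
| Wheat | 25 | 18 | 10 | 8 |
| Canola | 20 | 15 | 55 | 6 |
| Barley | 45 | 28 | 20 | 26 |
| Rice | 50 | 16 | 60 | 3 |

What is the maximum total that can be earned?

4570

Order all 10 blocks by rate: Barley/first 28 > Barley/second 26 > Cotton/first 24 > Cotton/second 19 > Wheat/first 18 > Rice/first 16 > Canola/first 15 > Wheat/second 8 > Canola/second 6 > Rice/second 3.
Barley first at 28: fill all 45 → 165 left.
Barley second at 26: fill all 20 → 145 left.
Cotton first at 24: fill all 30 → 115 left.
Cotton/second (19): +60 → 55 left.
Wheat first at 18: fill all 25 → 30 left.
Rice first at 16: only 30 left, fill 30.
Total = 28×45 + 26×20 + 24×30 + 19×60 + 18×25 + 16×30 = 4570.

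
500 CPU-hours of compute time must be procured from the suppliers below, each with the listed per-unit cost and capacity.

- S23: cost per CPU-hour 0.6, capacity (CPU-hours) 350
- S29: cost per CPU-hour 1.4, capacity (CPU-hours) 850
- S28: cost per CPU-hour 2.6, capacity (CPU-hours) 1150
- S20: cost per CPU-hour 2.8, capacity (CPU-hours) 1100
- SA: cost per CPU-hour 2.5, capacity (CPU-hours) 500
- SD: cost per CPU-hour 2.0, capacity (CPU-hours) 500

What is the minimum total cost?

Use suppliers in increasing cost order.
S23 at 0.6: take all 350 CPU-hours → 150 still needed.
Take 150 from S29 at 1.4 to finish.
SD, SA, S28, S20: unused.
Cost = 350×0.6 + 150×1.4 = 420.

420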